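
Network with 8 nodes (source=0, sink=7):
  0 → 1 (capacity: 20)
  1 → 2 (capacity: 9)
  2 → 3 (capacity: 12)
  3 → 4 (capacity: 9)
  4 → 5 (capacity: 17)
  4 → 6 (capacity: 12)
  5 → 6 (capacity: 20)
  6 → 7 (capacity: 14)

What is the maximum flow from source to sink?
Maximum flow = 9

Max flow: 9

Flow assignment:
  0 → 1: 9/20
  1 → 2: 9/9
  2 → 3: 9/12
  3 → 4: 9/9
  4 → 6: 9/12
  6 → 7: 9/14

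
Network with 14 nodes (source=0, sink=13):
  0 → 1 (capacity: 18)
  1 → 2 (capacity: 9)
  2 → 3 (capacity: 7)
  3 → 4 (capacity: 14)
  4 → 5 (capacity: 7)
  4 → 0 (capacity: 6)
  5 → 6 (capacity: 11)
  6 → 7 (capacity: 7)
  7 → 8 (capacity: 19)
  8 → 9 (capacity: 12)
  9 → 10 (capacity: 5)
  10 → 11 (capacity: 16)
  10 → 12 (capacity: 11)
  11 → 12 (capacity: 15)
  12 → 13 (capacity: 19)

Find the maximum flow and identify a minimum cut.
Max flow = 5, Min cut edges: (9,10)

Maximum flow: 5
Minimum cut: (9,10)
Partition: S = [0, 1, 2, 3, 4, 5, 6, 7, 8, 9], T = [10, 11, 12, 13]

Max-flow min-cut theorem verified: both equal 5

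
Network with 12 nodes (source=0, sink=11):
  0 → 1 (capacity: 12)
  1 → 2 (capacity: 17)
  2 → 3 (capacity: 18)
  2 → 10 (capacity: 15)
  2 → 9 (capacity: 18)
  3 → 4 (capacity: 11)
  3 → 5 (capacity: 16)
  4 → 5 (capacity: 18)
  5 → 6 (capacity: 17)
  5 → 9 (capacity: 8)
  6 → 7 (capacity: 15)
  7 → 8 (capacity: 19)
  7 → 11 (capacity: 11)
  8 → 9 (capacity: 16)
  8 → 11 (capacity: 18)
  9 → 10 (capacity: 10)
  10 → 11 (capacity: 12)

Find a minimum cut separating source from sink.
Min cut value = 12, edges: (0,1)

Min cut value: 12
Partition: S = [0], T = [1, 2, 3, 4, 5, 6, 7, 8, 9, 10, 11]
Cut edges: (0,1)

By max-flow min-cut theorem, max flow = min cut = 12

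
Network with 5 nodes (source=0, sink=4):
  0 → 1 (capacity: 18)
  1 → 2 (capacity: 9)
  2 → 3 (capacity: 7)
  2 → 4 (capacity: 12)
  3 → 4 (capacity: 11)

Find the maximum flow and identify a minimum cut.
Max flow = 9, Min cut edges: (1,2)

Maximum flow: 9
Minimum cut: (1,2)
Partition: S = [0, 1], T = [2, 3, 4]

Max-flow min-cut theorem verified: both equal 9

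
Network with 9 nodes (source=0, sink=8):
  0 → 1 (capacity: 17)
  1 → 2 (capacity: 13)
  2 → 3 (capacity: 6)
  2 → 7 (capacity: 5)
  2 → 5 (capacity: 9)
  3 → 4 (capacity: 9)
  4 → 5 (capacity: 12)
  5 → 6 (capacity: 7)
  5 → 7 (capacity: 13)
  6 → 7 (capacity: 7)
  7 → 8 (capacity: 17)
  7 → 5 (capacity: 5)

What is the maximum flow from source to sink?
Maximum flow = 13

Max flow: 13

Flow assignment:
  0 → 1: 13/17
  1 → 2: 13/13
  2 → 7: 5/5
  2 → 5: 8/9
  5 → 7: 8/13
  7 → 8: 13/17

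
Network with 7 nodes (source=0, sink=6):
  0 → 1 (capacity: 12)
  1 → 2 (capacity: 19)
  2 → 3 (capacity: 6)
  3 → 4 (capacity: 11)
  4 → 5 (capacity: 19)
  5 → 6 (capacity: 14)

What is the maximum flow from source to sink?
Maximum flow = 6

Max flow: 6

Flow assignment:
  0 → 1: 6/12
  1 → 2: 6/19
  2 → 3: 6/6
  3 → 4: 6/11
  4 → 5: 6/19
  5 → 6: 6/14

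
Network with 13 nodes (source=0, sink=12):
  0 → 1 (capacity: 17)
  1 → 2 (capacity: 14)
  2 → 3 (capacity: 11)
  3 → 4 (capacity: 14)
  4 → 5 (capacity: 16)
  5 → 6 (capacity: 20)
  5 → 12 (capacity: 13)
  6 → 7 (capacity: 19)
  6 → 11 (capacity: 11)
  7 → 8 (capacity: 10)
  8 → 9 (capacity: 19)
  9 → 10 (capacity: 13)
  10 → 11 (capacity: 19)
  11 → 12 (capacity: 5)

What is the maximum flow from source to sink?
Maximum flow = 11

Max flow: 11

Flow assignment:
  0 → 1: 11/17
  1 → 2: 11/14
  2 → 3: 11/11
  3 → 4: 11/14
  4 → 5: 11/16
  5 → 12: 11/13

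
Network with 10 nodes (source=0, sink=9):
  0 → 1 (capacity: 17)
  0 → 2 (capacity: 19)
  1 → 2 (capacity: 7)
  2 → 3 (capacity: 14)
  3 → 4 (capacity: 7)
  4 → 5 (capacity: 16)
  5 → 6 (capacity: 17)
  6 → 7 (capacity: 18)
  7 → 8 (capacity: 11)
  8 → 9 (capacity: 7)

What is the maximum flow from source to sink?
Maximum flow = 7

Max flow: 7

Flow assignment:
  0 → 1: 7/17
  1 → 2: 7/7
  2 → 3: 7/14
  3 → 4: 7/7
  4 → 5: 7/16
  5 → 6: 7/17
  6 → 7: 7/18
  7 → 8: 7/11
  8 → 9: 7/7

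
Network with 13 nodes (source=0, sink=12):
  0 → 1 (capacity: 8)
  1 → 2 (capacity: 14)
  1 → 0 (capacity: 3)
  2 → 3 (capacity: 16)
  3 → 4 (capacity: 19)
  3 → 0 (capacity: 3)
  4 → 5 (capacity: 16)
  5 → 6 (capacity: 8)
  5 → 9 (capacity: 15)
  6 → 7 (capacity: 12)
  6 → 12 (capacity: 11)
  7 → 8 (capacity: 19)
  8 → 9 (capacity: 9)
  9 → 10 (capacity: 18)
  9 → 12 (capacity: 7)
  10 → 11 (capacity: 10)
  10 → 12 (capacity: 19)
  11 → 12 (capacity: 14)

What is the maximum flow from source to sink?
Maximum flow = 8

Max flow: 8

Flow assignment:
  0 → 1: 8/8
  1 → 2: 8/14
  2 → 3: 8/16
  3 → 4: 8/19
  4 → 5: 8/16
  5 → 6: 8/8
  6 → 12: 8/11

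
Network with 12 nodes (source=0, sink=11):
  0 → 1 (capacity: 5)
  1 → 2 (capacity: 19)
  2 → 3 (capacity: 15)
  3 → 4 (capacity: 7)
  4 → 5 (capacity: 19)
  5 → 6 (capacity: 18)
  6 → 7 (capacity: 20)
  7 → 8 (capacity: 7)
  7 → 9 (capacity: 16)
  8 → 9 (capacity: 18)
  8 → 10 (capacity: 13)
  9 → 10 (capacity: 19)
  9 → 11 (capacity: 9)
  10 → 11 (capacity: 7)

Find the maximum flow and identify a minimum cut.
Max flow = 5, Min cut edges: (0,1)

Maximum flow: 5
Minimum cut: (0,1)
Partition: S = [0], T = [1, 2, 3, 4, 5, 6, 7, 8, 9, 10, 11]

Max-flow min-cut theorem verified: both equal 5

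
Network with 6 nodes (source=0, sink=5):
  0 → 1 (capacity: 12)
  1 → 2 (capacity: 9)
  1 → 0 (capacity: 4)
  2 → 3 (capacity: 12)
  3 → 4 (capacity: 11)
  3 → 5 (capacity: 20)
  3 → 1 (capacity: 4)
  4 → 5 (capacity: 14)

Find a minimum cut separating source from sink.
Min cut value = 9, edges: (1,2)

Min cut value: 9
Partition: S = [0, 1], T = [2, 3, 4, 5]
Cut edges: (1,2)

By max-flow min-cut theorem, max flow = min cut = 9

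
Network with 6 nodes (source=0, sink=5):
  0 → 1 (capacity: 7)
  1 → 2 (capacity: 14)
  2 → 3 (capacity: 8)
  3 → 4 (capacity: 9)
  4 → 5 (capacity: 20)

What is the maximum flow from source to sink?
Maximum flow = 7

Max flow: 7

Flow assignment:
  0 → 1: 7/7
  1 → 2: 7/14
  2 → 3: 7/8
  3 → 4: 7/9
  4 → 5: 7/20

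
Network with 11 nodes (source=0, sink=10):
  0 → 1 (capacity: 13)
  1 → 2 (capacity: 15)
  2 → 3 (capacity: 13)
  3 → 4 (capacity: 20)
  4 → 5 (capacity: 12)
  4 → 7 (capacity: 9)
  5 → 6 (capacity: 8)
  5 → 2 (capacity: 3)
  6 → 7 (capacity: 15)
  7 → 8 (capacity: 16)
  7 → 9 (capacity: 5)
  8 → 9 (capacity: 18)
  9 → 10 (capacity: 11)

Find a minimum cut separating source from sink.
Min cut value = 11, edges: (9,10)

Min cut value: 11
Partition: S = [0, 1, 2, 3, 4, 5, 6, 7, 8, 9], T = [10]
Cut edges: (9,10)

By max-flow min-cut theorem, max flow = min cut = 11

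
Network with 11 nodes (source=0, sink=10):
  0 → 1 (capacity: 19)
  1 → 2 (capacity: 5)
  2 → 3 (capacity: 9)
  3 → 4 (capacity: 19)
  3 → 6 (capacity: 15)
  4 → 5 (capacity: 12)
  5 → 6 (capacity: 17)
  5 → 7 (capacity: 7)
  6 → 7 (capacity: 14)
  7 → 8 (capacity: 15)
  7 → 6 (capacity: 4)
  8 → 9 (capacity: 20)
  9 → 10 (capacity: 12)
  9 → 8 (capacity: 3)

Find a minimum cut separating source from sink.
Min cut value = 5, edges: (1,2)

Min cut value: 5
Partition: S = [0, 1], T = [2, 3, 4, 5, 6, 7, 8, 9, 10]
Cut edges: (1,2)

By max-flow min-cut theorem, max flow = min cut = 5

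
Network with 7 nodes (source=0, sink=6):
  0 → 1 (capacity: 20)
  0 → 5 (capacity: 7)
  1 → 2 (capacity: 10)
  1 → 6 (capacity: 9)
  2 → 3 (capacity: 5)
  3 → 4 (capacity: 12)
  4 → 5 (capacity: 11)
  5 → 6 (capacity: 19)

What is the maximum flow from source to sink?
Maximum flow = 21

Max flow: 21

Flow assignment:
  0 → 1: 14/20
  0 → 5: 7/7
  1 → 2: 5/10
  1 → 6: 9/9
  2 → 3: 5/5
  3 → 4: 5/12
  4 → 5: 5/11
  5 → 6: 12/19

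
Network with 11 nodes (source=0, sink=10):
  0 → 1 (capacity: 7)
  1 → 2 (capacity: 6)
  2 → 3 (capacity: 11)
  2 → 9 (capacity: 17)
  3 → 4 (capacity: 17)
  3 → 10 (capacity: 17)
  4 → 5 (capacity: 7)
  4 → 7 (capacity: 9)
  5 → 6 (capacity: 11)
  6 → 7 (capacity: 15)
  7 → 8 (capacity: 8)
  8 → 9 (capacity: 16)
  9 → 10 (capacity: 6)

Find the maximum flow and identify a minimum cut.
Max flow = 6, Min cut edges: (1,2)

Maximum flow: 6
Minimum cut: (1,2)
Partition: S = [0, 1], T = [2, 3, 4, 5, 6, 7, 8, 9, 10]

Max-flow min-cut theorem verified: both equal 6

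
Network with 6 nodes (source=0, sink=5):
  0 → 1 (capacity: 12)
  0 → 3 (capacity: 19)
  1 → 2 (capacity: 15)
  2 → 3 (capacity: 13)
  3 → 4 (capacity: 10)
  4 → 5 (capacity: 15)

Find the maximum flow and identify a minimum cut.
Max flow = 10, Min cut edges: (3,4)

Maximum flow: 10
Minimum cut: (3,4)
Partition: S = [0, 1, 2, 3], T = [4, 5]

Max-flow min-cut theorem verified: both equal 10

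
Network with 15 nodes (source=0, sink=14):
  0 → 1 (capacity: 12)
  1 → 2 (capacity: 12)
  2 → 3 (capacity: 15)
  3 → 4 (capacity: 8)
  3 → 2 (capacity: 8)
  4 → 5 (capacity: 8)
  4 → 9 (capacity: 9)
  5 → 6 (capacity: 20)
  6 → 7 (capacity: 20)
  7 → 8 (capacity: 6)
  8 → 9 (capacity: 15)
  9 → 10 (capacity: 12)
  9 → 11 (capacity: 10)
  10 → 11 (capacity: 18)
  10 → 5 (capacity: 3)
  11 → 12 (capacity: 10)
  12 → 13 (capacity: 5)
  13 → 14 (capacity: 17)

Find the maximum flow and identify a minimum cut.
Max flow = 5, Min cut edges: (12,13)

Maximum flow: 5
Minimum cut: (12,13)
Partition: S = [0, 1, 2, 3, 4, 5, 6, 7, 8, 9, 10, 11, 12], T = [13, 14]

Max-flow min-cut theorem verified: both equal 5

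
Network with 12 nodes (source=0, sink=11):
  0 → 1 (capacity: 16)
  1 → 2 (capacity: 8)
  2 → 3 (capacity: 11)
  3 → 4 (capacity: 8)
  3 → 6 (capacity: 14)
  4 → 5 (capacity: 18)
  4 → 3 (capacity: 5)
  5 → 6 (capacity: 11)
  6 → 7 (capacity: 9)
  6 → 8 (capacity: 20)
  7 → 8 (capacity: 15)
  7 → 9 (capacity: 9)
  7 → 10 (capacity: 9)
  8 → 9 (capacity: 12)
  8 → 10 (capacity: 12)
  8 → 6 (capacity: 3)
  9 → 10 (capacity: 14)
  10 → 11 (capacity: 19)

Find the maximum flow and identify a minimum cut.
Max flow = 8, Min cut edges: (1,2)

Maximum flow: 8
Minimum cut: (1,2)
Partition: S = [0, 1], T = [2, 3, 4, 5, 6, 7, 8, 9, 10, 11]

Max-flow min-cut theorem verified: both equal 8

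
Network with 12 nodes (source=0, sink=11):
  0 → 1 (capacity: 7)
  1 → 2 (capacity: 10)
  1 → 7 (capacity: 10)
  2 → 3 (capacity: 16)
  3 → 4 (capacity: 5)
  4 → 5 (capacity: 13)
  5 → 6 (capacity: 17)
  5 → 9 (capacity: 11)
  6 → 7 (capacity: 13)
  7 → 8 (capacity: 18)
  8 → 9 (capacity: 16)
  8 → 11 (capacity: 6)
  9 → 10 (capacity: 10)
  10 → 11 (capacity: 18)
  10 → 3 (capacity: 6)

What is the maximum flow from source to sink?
Maximum flow = 7

Max flow: 7

Flow assignment:
  0 → 1: 7/7
  1 → 7: 7/10
  7 → 8: 7/18
  8 → 9: 1/16
  8 → 11: 6/6
  9 → 10: 1/10
  10 → 11: 1/18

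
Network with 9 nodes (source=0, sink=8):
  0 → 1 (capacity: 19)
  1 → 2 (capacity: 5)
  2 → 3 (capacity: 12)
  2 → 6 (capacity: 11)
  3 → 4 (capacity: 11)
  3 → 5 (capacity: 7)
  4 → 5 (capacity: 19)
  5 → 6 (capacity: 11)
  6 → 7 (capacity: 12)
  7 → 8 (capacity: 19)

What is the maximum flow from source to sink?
Maximum flow = 5

Max flow: 5

Flow assignment:
  0 → 1: 5/19
  1 → 2: 5/5
  2 → 6: 5/11
  6 → 7: 5/12
  7 → 8: 5/19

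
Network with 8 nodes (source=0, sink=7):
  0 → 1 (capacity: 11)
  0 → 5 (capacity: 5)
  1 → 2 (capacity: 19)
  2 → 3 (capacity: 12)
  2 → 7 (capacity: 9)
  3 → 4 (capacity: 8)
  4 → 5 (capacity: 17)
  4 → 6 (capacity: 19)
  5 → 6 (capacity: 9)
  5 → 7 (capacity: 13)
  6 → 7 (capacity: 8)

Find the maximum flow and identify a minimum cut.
Max flow = 16, Min cut edges: (0,1), (0,5)

Maximum flow: 16
Minimum cut: (0,1), (0,5)
Partition: S = [0], T = [1, 2, 3, 4, 5, 6, 7]

Max-flow min-cut theorem verified: both equal 16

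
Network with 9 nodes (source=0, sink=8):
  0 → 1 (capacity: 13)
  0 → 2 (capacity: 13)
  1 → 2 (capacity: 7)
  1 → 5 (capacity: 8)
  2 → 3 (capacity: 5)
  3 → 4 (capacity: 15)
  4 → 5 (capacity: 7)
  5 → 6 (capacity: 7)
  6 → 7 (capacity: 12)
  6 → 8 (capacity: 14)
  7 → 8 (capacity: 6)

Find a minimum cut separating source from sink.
Min cut value = 7, edges: (5,6)

Min cut value: 7
Partition: S = [0, 1, 2, 3, 4, 5], T = [6, 7, 8]
Cut edges: (5,6)

By max-flow min-cut theorem, max flow = min cut = 7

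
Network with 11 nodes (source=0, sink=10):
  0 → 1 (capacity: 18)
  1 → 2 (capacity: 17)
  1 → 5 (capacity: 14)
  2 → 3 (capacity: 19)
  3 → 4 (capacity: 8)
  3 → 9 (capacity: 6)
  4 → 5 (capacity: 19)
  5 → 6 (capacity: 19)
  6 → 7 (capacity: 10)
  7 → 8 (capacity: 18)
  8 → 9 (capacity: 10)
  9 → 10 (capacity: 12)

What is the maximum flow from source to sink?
Maximum flow = 12

Max flow: 12

Flow assignment:
  0 → 1: 12/18
  1 → 2: 2/17
  1 → 5: 10/14
  2 → 3: 2/19
  3 → 9: 2/6
  5 → 6: 10/19
  6 → 7: 10/10
  7 → 8: 10/18
  8 → 9: 10/10
  9 → 10: 12/12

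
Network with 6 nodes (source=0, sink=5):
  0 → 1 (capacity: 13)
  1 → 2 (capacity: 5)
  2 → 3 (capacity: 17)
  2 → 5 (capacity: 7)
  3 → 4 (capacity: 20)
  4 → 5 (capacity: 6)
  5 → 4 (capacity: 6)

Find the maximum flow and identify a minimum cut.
Max flow = 5, Min cut edges: (1,2)

Maximum flow: 5
Minimum cut: (1,2)
Partition: S = [0, 1], T = [2, 3, 4, 5]

Max-flow min-cut theorem verified: both equal 5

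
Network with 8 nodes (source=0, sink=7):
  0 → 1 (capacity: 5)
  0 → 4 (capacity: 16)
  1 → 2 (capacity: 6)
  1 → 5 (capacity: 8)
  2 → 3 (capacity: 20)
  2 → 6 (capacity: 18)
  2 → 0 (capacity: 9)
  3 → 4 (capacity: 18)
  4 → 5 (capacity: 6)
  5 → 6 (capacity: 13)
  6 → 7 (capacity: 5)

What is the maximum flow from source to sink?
Maximum flow = 5

Max flow: 5

Flow assignment:
  0 → 1: 5/5
  0 → 4: 5/16
  1 → 2: 5/6
  2 → 0: 5/9
  4 → 5: 5/6
  5 → 6: 5/13
  6 → 7: 5/5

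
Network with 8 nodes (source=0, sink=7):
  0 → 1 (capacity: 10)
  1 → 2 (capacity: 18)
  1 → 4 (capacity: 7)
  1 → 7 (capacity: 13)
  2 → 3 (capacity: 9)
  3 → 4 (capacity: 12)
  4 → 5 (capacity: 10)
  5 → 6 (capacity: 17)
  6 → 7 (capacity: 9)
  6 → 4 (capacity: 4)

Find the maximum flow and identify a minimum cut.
Max flow = 10, Min cut edges: (0,1)

Maximum flow: 10
Minimum cut: (0,1)
Partition: S = [0], T = [1, 2, 3, 4, 5, 6, 7]

Max-flow min-cut theorem verified: both equal 10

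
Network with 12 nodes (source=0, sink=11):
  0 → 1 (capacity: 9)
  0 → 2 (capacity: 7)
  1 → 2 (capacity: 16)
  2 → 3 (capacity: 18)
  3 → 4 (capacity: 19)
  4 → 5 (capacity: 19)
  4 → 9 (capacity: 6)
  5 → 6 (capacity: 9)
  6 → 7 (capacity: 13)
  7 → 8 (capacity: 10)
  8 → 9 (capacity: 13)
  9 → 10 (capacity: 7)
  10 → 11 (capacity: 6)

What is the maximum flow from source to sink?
Maximum flow = 6

Max flow: 6

Flow assignment:
  0 → 1: 6/9
  1 → 2: 6/16
  2 → 3: 6/18
  3 → 4: 6/19
  4 → 5: 6/19
  5 → 6: 6/9
  6 → 7: 6/13
  7 → 8: 6/10
  8 → 9: 6/13
  9 → 10: 6/7
  10 → 11: 6/6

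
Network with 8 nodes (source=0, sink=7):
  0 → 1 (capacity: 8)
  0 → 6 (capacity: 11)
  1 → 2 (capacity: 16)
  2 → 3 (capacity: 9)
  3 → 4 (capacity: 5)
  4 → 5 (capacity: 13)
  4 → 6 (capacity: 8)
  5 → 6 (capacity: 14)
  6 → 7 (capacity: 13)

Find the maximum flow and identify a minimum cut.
Max flow = 13, Min cut edges: (6,7)

Maximum flow: 13
Minimum cut: (6,7)
Partition: S = [0, 1, 2, 3, 4, 5, 6], T = [7]

Max-flow min-cut theorem verified: both equal 13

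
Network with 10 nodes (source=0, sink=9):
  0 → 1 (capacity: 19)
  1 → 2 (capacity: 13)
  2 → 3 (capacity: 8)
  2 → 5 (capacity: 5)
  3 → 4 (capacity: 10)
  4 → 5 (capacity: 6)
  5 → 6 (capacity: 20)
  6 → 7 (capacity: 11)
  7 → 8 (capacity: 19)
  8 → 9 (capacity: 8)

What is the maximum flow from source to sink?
Maximum flow = 8

Max flow: 8

Flow assignment:
  0 → 1: 8/19
  1 → 2: 8/13
  2 → 3: 6/8
  2 → 5: 2/5
  3 → 4: 6/10
  4 → 5: 6/6
  5 → 6: 8/20
  6 → 7: 8/11
  7 → 8: 8/19
  8 → 9: 8/8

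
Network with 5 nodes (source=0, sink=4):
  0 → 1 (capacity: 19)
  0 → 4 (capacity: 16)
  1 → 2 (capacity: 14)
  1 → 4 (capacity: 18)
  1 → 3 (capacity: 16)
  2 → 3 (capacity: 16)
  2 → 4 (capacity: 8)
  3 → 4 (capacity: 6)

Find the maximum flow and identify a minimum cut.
Max flow = 35, Min cut edges: (0,1), (0,4)

Maximum flow: 35
Minimum cut: (0,1), (0,4)
Partition: S = [0], T = [1, 2, 3, 4]

Max-flow min-cut theorem verified: both equal 35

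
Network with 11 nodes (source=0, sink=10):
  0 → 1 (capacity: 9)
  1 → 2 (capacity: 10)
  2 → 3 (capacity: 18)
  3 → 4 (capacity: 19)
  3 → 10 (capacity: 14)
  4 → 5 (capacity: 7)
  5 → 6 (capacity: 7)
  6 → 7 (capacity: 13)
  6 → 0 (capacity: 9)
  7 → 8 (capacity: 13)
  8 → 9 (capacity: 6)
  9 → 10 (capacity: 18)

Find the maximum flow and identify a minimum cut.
Max flow = 9, Min cut edges: (0,1)

Maximum flow: 9
Minimum cut: (0,1)
Partition: S = [0], T = [1, 2, 3, 4, 5, 6, 7, 8, 9, 10]

Max-flow min-cut theorem verified: both equal 9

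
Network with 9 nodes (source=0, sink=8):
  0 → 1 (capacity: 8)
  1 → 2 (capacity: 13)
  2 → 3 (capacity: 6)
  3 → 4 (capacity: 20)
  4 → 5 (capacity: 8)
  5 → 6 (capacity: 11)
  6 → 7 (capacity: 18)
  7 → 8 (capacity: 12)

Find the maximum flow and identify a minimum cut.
Max flow = 6, Min cut edges: (2,3)

Maximum flow: 6
Minimum cut: (2,3)
Partition: S = [0, 1, 2], T = [3, 4, 5, 6, 7, 8]

Max-flow min-cut theorem verified: both equal 6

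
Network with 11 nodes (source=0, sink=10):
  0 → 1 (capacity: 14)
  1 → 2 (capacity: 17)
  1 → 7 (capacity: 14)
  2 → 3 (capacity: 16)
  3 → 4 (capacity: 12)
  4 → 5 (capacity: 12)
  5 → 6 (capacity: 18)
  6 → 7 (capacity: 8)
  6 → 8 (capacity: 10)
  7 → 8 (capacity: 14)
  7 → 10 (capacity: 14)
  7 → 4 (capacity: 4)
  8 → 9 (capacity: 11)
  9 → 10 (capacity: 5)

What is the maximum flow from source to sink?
Maximum flow = 14

Max flow: 14

Flow assignment:
  0 → 1: 14/14
  1 → 7: 14/14
  7 → 10: 14/14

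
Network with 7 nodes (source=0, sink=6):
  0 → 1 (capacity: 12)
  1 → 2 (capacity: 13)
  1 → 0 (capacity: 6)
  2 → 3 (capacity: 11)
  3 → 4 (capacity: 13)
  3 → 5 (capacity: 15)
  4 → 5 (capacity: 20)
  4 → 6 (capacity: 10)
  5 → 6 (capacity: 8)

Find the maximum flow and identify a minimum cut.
Max flow = 11, Min cut edges: (2,3)

Maximum flow: 11
Minimum cut: (2,3)
Partition: S = [0, 1, 2], T = [3, 4, 5, 6]

Max-flow min-cut theorem verified: both equal 11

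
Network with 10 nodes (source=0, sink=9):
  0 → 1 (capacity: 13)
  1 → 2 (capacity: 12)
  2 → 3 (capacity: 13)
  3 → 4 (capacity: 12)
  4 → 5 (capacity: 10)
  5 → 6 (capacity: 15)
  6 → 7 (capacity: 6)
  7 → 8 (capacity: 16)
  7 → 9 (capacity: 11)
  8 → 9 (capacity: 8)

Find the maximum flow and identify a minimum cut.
Max flow = 6, Min cut edges: (6,7)

Maximum flow: 6
Minimum cut: (6,7)
Partition: S = [0, 1, 2, 3, 4, 5, 6], T = [7, 8, 9]

Max-flow min-cut theorem verified: both equal 6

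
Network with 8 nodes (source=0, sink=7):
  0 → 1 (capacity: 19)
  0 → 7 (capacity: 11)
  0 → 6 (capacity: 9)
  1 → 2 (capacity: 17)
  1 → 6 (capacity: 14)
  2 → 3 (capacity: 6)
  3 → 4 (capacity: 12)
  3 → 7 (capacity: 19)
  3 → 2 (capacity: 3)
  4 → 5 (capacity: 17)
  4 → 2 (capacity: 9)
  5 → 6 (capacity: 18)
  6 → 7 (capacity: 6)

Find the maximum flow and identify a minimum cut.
Max flow = 23, Min cut edges: (0,7), (2,3), (6,7)

Maximum flow: 23
Minimum cut: (0,7), (2,3), (6,7)
Partition: S = [0, 1, 2, 4, 5, 6], T = [3, 7]

Max-flow min-cut theorem verified: both equal 23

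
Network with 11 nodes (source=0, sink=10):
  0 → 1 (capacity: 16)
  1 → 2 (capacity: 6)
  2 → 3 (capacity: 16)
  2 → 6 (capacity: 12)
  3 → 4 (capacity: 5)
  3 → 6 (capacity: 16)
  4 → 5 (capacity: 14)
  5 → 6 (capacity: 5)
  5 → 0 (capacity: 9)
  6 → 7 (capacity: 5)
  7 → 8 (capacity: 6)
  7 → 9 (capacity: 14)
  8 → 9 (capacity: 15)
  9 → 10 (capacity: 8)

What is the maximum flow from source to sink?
Maximum flow = 5

Max flow: 5

Flow assignment:
  0 → 1: 5/16
  1 → 2: 5/6
  2 → 6: 5/12
  6 → 7: 5/5
  7 → 9: 5/14
  9 → 10: 5/8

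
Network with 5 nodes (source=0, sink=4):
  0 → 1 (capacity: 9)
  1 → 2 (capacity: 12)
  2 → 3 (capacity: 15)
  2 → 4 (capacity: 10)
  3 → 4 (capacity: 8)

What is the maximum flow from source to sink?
Maximum flow = 9

Max flow: 9

Flow assignment:
  0 → 1: 9/9
  1 → 2: 9/12
  2 → 4: 9/10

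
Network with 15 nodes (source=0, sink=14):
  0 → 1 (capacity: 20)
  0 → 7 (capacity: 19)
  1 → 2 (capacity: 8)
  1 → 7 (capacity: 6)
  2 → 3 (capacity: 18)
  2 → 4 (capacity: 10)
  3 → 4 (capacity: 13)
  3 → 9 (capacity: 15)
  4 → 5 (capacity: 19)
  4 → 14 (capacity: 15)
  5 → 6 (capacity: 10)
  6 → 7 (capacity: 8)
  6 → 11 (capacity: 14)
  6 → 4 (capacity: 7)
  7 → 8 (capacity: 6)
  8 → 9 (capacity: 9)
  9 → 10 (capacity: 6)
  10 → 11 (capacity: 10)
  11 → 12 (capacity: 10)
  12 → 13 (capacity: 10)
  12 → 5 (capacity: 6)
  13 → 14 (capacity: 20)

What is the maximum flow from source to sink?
Maximum flow = 14

Max flow: 14

Flow assignment:
  0 → 1: 8/20
  0 → 7: 6/19
  1 → 2: 8/8
  2 → 4: 8/10
  4 → 14: 8/15
  7 → 8: 6/6
  8 → 9: 6/9
  9 → 10: 6/6
  10 → 11: 6/10
  11 → 12: 6/10
  12 → 13: 6/10
  13 → 14: 6/20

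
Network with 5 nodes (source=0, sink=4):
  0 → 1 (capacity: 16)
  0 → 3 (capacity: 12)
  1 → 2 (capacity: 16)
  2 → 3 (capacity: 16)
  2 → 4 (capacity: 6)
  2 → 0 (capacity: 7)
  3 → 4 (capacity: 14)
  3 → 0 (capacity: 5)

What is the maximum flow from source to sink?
Maximum flow = 20

Max flow: 20

Flow assignment:
  0 → 1: 15/16
  0 → 3: 12/12
  1 → 2: 15/16
  2 → 3: 2/16
  2 → 4: 6/6
  2 → 0: 7/7
  3 → 4: 14/14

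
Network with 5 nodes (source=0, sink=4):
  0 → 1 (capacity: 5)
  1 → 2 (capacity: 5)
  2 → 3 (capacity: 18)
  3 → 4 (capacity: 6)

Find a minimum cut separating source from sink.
Min cut value = 5, edges: (1,2)

Min cut value: 5
Partition: S = [0, 1], T = [2, 3, 4]
Cut edges: (1,2)

By max-flow min-cut theorem, max flow = min cut = 5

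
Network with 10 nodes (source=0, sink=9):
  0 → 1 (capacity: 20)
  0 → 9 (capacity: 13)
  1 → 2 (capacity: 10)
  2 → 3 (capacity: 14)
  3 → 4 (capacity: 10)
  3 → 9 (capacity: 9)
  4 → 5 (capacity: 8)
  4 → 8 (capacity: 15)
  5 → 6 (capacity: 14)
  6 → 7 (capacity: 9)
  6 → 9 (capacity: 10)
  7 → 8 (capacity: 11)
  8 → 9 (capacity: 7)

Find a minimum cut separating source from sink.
Min cut value = 23, edges: (0,9), (1,2)

Min cut value: 23
Partition: S = [0, 1], T = [2, 3, 4, 5, 6, 7, 8, 9]
Cut edges: (0,9), (1,2)

By max-flow min-cut theorem, max flow = min cut = 23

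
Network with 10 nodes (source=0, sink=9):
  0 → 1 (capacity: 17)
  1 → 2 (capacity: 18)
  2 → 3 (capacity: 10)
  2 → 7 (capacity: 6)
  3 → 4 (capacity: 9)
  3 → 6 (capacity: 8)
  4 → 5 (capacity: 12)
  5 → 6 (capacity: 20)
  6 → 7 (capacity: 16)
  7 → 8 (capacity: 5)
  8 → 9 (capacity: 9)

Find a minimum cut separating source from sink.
Min cut value = 5, edges: (7,8)

Min cut value: 5
Partition: S = [0, 1, 2, 3, 4, 5, 6, 7], T = [8, 9]
Cut edges: (7,8)

By max-flow min-cut theorem, max flow = min cut = 5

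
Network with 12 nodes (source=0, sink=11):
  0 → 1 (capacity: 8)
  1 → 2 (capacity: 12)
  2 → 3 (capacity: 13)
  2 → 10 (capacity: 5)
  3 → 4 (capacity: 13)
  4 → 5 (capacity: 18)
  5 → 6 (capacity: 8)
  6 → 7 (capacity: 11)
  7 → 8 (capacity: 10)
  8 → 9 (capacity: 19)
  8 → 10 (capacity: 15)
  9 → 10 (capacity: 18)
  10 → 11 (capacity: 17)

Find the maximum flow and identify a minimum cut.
Max flow = 8, Min cut edges: (0,1)

Maximum flow: 8
Minimum cut: (0,1)
Partition: S = [0], T = [1, 2, 3, 4, 5, 6, 7, 8, 9, 10, 11]

Max-flow min-cut theorem verified: both equal 8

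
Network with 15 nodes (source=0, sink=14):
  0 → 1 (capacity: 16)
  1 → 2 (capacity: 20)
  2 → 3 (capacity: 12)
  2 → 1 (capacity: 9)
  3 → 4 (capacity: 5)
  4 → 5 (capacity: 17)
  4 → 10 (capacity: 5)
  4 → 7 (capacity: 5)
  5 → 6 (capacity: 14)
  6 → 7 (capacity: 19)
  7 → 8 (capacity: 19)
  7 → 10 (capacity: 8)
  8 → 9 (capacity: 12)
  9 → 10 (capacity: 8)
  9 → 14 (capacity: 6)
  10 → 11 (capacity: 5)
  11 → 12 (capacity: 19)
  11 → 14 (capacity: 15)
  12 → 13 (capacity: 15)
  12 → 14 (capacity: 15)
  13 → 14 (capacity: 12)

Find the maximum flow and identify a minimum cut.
Max flow = 5, Min cut edges: (3,4)

Maximum flow: 5
Minimum cut: (3,4)
Partition: S = [0, 1, 2, 3], T = [4, 5, 6, 7, 8, 9, 10, 11, 12, 13, 14]

Max-flow min-cut theorem verified: both equal 5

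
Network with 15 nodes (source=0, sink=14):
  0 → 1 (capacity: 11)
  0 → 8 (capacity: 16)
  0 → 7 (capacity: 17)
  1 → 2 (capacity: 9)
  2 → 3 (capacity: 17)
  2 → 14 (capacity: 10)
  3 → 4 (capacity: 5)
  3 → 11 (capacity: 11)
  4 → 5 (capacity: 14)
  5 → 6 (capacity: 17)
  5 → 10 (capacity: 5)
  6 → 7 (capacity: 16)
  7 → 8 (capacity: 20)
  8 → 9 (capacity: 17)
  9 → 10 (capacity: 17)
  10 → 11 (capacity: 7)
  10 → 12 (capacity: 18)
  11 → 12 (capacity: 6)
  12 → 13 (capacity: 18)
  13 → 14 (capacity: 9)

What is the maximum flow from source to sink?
Maximum flow = 18

Max flow: 18

Flow assignment:
  0 → 1: 9/11
  0 → 7: 9/17
  1 → 2: 9/9
  2 → 14: 9/10
  7 → 8: 9/20
  8 → 9: 9/17
  9 → 10: 9/17
  10 → 12: 9/18
  12 → 13: 9/18
  13 → 14: 9/9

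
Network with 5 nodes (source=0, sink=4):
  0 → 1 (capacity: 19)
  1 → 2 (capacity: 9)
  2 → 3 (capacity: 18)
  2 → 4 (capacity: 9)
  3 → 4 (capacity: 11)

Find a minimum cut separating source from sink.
Min cut value = 9, edges: (1,2)

Min cut value: 9
Partition: S = [0, 1], T = [2, 3, 4]
Cut edges: (1,2)

By max-flow min-cut theorem, max flow = min cut = 9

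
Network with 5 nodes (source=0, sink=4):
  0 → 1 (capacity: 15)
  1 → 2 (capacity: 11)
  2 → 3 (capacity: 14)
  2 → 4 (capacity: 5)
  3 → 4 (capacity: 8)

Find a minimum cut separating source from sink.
Min cut value = 11, edges: (1,2)

Min cut value: 11
Partition: S = [0, 1], T = [2, 3, 4]
Cut edges: (1,2)

By max-flow min-cut theorem, max flow = min cut = 11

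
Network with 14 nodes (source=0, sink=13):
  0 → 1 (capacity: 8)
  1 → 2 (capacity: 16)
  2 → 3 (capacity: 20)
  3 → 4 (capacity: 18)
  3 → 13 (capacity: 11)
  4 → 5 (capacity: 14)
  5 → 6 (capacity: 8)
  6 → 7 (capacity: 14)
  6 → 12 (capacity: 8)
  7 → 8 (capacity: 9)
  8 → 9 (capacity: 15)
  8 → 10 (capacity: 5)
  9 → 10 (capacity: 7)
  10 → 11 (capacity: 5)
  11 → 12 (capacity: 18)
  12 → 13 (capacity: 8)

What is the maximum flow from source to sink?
Maximum flow = 8

Max flow: 8

Flow assignment:
  0 → 1: 8/8
  1 → 2: 8/16
  2 → 3: 8/20
  3 → 13: 8/11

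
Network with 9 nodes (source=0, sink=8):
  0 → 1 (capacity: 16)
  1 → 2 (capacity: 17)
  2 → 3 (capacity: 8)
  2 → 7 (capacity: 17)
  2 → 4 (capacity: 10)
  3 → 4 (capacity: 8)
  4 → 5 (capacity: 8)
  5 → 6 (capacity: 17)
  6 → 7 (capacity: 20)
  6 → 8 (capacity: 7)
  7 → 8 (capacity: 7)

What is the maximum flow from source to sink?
Maximum flow = 14

Max flow: 14

Flow assignment:
  0 → 1: 14/16
  1 → 2: 14/17
  2 → 7: 7/17
  2 → 4: 7/10
  4 → 5: 7/8
  5 → 6: 7/17
  6 → 8: 7/7
  7 → 8: 7/7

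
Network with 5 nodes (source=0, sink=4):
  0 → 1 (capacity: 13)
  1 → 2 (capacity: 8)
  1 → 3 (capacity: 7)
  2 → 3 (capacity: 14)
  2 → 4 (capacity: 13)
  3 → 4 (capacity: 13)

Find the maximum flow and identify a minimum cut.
Max flow = 13, Min cut edges: (0,1)

Maximum flow: 13
Minimum cut: (0,1)
Partition: S = [0], T = [1, 2, 3, 4]

Max-flow min-cut theorem verified: both equal 13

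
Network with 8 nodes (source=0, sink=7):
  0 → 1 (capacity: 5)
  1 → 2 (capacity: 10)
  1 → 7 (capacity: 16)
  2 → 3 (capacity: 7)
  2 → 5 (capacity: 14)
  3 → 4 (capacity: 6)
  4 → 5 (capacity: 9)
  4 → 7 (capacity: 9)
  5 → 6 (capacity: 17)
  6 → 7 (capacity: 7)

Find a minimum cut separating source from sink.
Min cut value = 5, edges: (0,1)

Min cut value: 5
Partition: S = [0], T = [1, 2, 3, 4, 5, 6, 7]
Cut edges: (0,1)

By max-flow min-cut theorem, max flow = min cut = 5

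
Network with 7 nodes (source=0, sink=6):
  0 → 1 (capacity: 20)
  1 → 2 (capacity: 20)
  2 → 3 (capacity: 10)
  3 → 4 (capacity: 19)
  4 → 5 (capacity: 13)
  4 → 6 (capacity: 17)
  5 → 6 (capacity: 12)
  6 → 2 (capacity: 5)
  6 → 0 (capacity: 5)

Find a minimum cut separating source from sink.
Min cut value = 10, edges: (2,3)

Min cut value: 10
Partition: S = [0, 1, 2], T = [3, 4, 5, 6]
Cut edges: (2,3)

By max-flow min-cut theorem, max flow = min cut = 10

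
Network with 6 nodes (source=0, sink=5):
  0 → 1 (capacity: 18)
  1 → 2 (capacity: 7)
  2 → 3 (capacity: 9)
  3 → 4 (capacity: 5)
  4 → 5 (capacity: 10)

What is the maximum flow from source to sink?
Maximum flow = 5

Max flow: 5

Flow assignment:
  0 → 1: 5/18
  1 → 2: 5/7
  2 → 3: 5/9
  3 → 4: 5/5
  4 → 5: 5/10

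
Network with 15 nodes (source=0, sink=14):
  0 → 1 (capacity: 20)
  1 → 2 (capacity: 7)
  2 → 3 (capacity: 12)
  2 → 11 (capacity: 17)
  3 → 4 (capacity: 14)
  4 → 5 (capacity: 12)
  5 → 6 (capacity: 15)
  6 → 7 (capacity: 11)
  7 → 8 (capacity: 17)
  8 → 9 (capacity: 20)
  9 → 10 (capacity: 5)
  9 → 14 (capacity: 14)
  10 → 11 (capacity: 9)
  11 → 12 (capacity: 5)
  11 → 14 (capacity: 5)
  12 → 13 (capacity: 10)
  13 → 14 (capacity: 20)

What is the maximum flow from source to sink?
Maximum flow = 7

Max flow: 7

Flow assignment:
  0 → 1: 7/20
  1 → 2: 7/7
  2 → 11: 7/17
  11 → 12: 2/5
  11 → 14: 5/5
  12 → 13: 2/10
  13 → 14: 2/20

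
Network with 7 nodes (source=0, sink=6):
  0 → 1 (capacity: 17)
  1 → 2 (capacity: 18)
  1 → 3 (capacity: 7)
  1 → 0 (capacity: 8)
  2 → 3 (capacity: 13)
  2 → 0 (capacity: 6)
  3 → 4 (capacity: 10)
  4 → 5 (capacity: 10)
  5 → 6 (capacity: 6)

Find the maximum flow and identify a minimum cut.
Max flow = 6, Min cut edges: (5,6)

Maximum flow: 6
Minimum cut: (5,6)
Partition: S = [0, 1, 2, 3, 4, 5], T = [6]

Max-flow min-cut theorem verified: both equal 6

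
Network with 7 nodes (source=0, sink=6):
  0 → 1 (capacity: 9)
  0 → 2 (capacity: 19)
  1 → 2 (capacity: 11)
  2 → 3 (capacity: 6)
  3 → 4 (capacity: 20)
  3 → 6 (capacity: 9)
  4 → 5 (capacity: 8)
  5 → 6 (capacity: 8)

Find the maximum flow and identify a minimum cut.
Max flow = 6, Min cut edges: (2,3)

Maximum flow: 6
Minimum cut: (2,3)
Partition: S = [0, 1, 2], T = [3, 4, 5, 6]

Max-flow min-cut theorem verified: both equal 6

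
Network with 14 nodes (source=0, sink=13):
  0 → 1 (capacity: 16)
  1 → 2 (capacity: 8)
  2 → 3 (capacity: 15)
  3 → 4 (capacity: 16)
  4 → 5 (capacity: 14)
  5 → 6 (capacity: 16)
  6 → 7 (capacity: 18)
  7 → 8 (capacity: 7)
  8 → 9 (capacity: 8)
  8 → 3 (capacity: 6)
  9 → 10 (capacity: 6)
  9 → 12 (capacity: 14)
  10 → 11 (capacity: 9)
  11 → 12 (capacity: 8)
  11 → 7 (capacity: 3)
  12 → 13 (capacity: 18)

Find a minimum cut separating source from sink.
Min cut value = 7, edges: (7,8)

Min cut value: 7
Partition: S = [0, 1, 2, 3, 4, 5, 6, 7], T = [8, 9, 10, 11, 12, 13]
Cut edges: (7,8)

By max-flow min-cut theorem, max flow = min cut = 7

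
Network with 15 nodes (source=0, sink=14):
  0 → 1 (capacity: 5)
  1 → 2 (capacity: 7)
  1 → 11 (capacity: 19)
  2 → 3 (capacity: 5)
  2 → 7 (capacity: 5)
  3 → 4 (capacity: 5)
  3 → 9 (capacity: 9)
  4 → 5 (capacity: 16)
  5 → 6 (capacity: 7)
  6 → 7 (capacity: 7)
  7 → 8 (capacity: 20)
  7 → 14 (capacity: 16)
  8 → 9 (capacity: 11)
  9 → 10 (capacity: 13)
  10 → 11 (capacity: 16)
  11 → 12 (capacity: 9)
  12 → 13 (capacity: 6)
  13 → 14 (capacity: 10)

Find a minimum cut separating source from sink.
Min cut value = 5, edges: (0,1)

Min cut value: 5
Partition: S = [0], T = [1, 2, 3, 4, 5, 6, 7, 8, 9, 10, 11, 12, 13, 14]
Cut edges: (0,1)

By max-flow min-cut theorem, max flow = min cut = 5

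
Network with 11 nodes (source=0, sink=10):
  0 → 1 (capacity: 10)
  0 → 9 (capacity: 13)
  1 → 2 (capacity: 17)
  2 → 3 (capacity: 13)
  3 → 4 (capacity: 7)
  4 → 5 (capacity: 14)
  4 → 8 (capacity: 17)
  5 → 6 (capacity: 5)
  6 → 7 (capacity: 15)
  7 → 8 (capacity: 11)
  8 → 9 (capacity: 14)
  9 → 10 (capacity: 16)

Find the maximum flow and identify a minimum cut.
Max flow = 16, Min cut edges: (9,10)

Maximum flow: 16
Minimum cut: (9,10)
Partition: S = [0, 1, 2, 3, 4, 5, 6, 7, 8, 9], T = [10]

Max-flow min-cut theorem verified: both equal 16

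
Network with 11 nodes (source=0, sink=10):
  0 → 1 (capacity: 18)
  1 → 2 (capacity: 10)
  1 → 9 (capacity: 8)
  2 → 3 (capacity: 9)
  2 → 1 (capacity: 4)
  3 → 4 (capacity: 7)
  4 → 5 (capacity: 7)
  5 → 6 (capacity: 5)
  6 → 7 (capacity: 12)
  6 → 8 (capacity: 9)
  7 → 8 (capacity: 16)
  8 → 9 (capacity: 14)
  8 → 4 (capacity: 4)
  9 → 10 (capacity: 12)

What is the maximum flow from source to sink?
Maximum flow = 12

Max flow: 12

Flow assignment:
  0 → 1: 12/18
  1 → 2: 5/10
  1 → 9: 7/8
  2 → 3: 5/9
  3 → 4: 5/7
  4 → 5: 5/7
  5 → 6: 5/5
  6 → 8: 5/9
  8 → 9: 5/14
  9 → 10: 12/12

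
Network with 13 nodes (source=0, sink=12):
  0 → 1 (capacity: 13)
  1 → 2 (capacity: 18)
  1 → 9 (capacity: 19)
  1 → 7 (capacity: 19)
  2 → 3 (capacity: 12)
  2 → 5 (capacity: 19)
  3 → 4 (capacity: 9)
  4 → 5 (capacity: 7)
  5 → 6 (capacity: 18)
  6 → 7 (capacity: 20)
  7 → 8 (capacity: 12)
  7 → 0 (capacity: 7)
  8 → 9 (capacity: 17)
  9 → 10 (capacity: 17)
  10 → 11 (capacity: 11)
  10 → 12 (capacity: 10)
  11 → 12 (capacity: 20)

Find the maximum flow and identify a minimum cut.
Max flow = 13, Min cut edges: (0,1)

Maximum flow: 13
Minimum cut: (0,1)
Partition: S = [0], T = [1, 2, 3, 4, 5, 6, 7, 8, 9, 10, 11, 12]

Max-flow min-cut theorem verified: both equal 13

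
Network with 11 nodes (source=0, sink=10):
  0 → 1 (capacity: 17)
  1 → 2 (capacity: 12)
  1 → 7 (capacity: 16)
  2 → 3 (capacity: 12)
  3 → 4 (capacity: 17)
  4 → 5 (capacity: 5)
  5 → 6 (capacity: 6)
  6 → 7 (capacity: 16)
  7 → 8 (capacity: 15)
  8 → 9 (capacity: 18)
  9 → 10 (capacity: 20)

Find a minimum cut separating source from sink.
Min cut value = 15, edges: (7,8)

Min cut value: 15
Partition: S = [0, 1, 2, 3, 4, 5, 6, 7], T = [8, 9, 10]
Cut edges: (7,8)

By max-flow min-cut theorem, max flow = min cut = 15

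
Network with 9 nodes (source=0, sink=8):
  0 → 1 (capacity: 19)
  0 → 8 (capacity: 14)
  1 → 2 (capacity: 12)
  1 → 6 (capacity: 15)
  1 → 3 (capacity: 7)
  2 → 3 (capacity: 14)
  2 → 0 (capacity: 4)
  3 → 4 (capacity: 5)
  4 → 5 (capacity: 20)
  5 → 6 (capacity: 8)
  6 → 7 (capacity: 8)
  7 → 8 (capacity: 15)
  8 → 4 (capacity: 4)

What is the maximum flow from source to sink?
Maximum flow = 22

Max flow: 22

Flow assignment:
  0 → 1: 8/19
  0 → 8: 14/14
  1 → 6: 4/15
  1 → 3: 4/7
  3 → 4: 4/5
  4 → 5: 4/20
  5 → 6: 4/8
  6 → 7: 8/8
  7 → 8: 8/15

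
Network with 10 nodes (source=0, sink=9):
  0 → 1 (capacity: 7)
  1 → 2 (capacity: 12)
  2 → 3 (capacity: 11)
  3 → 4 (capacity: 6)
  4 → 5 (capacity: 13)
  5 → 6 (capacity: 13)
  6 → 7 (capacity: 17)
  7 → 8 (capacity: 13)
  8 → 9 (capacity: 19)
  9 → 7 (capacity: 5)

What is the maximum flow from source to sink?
Maximum flow = 6

Max flow: 6

Flow assignment:
  0 → 1: 6/7
  1 → 2: 6/12
  2 → 3: 6/11
  3 → 4: 6/6
  4 → 5: 6/13
  5 → 6: 6/13
  6 → 7: 6/17
  7 → 8: 6/13
  8 → 9: 6/19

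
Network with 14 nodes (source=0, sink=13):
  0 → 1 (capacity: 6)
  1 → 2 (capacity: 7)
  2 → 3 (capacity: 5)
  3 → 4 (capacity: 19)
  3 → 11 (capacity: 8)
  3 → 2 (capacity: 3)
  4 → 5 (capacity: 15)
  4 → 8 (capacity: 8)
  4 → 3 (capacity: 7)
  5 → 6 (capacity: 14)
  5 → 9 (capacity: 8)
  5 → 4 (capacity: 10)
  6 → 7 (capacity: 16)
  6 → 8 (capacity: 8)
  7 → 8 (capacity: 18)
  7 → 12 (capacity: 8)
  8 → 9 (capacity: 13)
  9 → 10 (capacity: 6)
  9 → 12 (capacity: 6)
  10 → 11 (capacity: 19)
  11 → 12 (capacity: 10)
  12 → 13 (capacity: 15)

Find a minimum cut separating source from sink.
Min cut value = 5, edges: (2,3)

Min cut value: 5
Partition: S = [0, 1, 2], T = [3, 4, 5, 6, 7, 8, 9, 10, 11, 12, 13]
Cut edges: (2,3)

By max-flow min-cut theorem, max flow = min cut = 5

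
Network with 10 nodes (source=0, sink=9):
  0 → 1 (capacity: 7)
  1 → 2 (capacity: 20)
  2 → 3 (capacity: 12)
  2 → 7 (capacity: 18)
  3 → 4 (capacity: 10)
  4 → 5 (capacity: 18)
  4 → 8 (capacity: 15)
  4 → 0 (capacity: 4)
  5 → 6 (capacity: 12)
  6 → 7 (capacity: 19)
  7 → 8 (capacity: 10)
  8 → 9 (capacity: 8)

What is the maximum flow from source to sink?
Maximum flow = 7

Max flow: 7

Flow assignment:
  0 → 1: 7/7
  1 → 2: 7/20
  2 → 7: 7/18
  7 → 8: 7/10
  8 → 9: 7/8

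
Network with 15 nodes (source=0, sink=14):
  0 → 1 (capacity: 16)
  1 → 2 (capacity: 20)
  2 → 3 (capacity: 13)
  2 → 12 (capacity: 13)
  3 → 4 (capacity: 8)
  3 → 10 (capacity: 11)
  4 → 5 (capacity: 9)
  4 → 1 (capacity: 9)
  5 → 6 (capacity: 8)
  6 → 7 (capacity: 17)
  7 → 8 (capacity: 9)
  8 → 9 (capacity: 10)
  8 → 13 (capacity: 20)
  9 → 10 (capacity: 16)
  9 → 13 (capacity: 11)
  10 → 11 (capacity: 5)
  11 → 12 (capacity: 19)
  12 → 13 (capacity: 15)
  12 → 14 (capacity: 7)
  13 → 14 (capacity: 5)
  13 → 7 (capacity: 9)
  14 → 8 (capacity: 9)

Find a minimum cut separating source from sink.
Min cut value = 12, edges: (12,14), (13,14)

Min cut value: 12
Partition: S = [0, 1, 2, 3, 4, 5, 6, 7, 8, 9, 10, 11, 12, 13], T = [14]
Cut edges: (12,14), (13,14)

By max-flow min-cut theorem, max flow = min cut = 12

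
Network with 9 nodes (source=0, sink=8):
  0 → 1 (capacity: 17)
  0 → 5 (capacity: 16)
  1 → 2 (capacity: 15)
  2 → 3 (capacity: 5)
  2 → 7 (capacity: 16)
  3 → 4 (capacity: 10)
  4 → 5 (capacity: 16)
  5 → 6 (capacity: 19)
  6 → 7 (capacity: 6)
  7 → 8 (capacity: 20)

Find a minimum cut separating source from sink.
Min cut value = 20, edges: (7,8)

Min cut value: 20
Partition: S = [0, 1, 2, 3, 4, 5, 6, 7], T = [8]
Cut edges: (7,8)

By max-flow min-cut theorem, max flow = min cut = 20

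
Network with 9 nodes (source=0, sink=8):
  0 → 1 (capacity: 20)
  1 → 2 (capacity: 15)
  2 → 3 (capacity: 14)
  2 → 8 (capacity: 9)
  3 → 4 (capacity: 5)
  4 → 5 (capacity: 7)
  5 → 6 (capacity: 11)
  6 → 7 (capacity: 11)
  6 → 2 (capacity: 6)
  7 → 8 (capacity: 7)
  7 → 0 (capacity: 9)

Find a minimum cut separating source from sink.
Min cut value = 14, edges: (2,8), (3,4)

Min cut value: 14
Partition: S = [0, 1, 2, 3], T = [4, 5, 6, 7, 8]
Cut edges: (2,8), (3,4)

By max-flow min-cut theorem, max flow = min cut = 14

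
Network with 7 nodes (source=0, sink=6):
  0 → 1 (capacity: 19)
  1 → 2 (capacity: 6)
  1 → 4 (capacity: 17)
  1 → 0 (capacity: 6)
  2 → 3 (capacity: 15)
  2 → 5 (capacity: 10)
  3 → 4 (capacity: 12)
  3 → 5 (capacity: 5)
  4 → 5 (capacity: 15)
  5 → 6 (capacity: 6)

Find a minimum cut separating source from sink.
Min cut value = 6, edges: (5,6)

Min cut value: 6
Partition: S = [0, 1, 2, 3, 4, 5], T = [6]
Cut edges: (5,6)

By max-flow min-cut theorem, max flow = min cut = 6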